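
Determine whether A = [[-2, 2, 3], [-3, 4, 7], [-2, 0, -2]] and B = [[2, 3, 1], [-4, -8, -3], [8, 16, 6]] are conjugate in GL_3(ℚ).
Yes.

Two matrices over a field are similar if and only if they have the same invariant factors.

Both A and B have characteristic polynomial x^3 and minimal polynomial x^3. Computing further, both have invariant factors x^3. Hence A and B are similar.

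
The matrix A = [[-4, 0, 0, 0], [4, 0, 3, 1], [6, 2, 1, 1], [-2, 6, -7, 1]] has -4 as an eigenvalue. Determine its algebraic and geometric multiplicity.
The characteristic polynomial is (x - 2)^2(x + 2)(x + 4), so the factor x + 4 appears with exponent 1: the algebraic multiplicity is 1.

rank(A + 4I) = 3, so the eigenspace has dimension 4 - 3 = 1: the geometric multiplicity is 1.

algebraic multiplicity 1, geometric multiplicity 1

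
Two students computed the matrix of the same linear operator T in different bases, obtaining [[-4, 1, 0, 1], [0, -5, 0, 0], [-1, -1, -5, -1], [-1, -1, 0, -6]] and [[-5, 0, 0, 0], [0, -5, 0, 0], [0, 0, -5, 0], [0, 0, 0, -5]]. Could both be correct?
Both have characteristic polynomial (x + 5)^4, but the minimal polynomial of A is (x + 5)^2 while the minimal polynomial of B is x + 5. The minimal polynomial is a similarity invariant, so A and B are not similar.

No.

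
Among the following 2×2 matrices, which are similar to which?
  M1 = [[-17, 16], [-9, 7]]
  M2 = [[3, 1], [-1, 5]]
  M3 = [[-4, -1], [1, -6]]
2 classes: {M1, M3}, {M2}

Characteristic polynomials: χ_{M1} = (x + 5)^2, χ_{M2} = (x - 4)^2, χ_{M3} = (x + 5)^2.

{M1, M3}: invariant factors (x + 5)^2.

{M2}: invariant factors (x - 4)^2.

Matrices are similar if and only if their invariant-factor lists agree; the partition into similarity classes is {M1, M3}, {M2}.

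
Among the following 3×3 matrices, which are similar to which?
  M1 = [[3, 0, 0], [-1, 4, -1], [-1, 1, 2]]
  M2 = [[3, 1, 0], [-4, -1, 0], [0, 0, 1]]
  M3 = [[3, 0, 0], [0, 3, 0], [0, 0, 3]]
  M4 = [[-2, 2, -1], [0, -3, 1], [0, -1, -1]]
4 classes: {M1}, {M2}, {M3}, {M4}

Characteristic polynomials: χ_{M1} = (x - 3)^3, χ_{M2} = (x - 1)^3, χ_{M3} = (x - 3)^3, χ_{M4} = (x + 2)^3.

{M1}: invariant factors x - 3, (x - 3)^2.

{M2}: invariant factors x - 1, (x - 1)^2.

{M3}: invariant factors x - 3, x - 3, x - 3.

{M4}: invariant factors (x + 2)^3.

Matrices are similar if and only if their invariant-factor lists agree; the partition into similarity classes is {M1}, {M2}, {M3}, {M4}.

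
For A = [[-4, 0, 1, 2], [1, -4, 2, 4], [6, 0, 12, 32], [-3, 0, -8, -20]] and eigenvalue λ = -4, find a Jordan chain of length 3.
We seek v_1 ∈ ker((A + 4I)^3) \ ker((A + 4I)^2), then set v_{i+1} = (A + 4I) v_i.

One such chain is v_1 = [[-1, 1, -1, 1]]^T, v_2 = [[1, 1, 10, -5]]^T, v_3 = [[0, 1, 6, -3]]^T. Check: (A + 4I) v_3 = [[0, 0, 0, 0]]^T = 0.

v_1 = [[-1, 1, -1, 1]]^T, v_2 = [[1, 1, 10, -5]]^T, v_3 = [[0, 1, 6, -3]]^T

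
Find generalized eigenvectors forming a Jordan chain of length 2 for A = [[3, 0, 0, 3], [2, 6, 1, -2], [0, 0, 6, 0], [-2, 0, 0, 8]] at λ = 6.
We seek v_1 ∈ ker((A - 6I)^2) \ ker(A - 6I), then set v_{i+1} = (A - 6I) v_i.

One such chain is v_1 = [[0, 0, 1, 0]]^T, v_2 = [[0, 1, 0, 0]]^T. Check: (A - 6I) v_2 = [[0, 0, 0, 0]]^T = 0.

v_1 = [[0, 0, 1, 0]]^T, v_2 = [[0, 1, 0, 0]]^T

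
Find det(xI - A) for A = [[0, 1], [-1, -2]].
xI - A = [[x, -1], [1, x + 2]].

Expanding det(xI - A) along the first row:
det(xI - A) = + (x)·det([[x + 2]]) - (-1)·det([[1]]).

Evaluating gives χ_A(x) = x^2 + 2x + 1 = (x + 1)^2.

χ_A(x) = (x + 1)^2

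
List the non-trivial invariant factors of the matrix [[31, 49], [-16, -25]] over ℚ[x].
(x - 3)^2

The Jordan structure of A has elementary divisors (x - 3)^2. Arranging the block sizes at each eigenvalue in decreasing order and taking row products gives the invariant factors.

Invariant factors (smallest first, each dividing the next): (x - 3)^2.

Check: the last factor (x - 3)^2 is the minimal polynomial, and the product (x - 3)^2 is the characteristic polynomial.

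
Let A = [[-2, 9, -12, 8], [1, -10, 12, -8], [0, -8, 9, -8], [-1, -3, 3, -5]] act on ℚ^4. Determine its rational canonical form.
The invariant factors of A (the non-unit diagonal entries of the Smith normal form of xI - A over ℚ[x]) are (x + 1)(x + 3), (x + 1)(x + 3), each dividing the next. The characteristic polynomial is their product, (x + 1)^2(x + 3)^2.

The rational canonical form is the block-diagonal matrix of companion matrices C(f_i):
R = [[0, -3, 0, 0], [1, -4, 0, 0], [0, 0, 0, -3], [0, 0, 1, -4]].

R = [[0, -3, 0, 0], [1, -4, 0, 0], [0, 0, 0, -3], [0, 0, 1, -4]]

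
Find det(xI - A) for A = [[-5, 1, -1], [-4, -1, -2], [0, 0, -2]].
χ_A(x) = (x + 2)(x + 3)^2

xI - A = [[x + 5, -1, 1], [4, x + 1, 2], [0, 0, x + 2]].

Expanding det(xI - A) along the first row:
det(xI - A) = + (x + 5)·det([[x + 1, 2], [0, x + 2]]) - (-1)·det([[4, 2], [0, x + 2]]) + (1)·det([[4, x + 1], [0, 0]]).

Evaluating gives χ_A(x) = x^3 + 8x^2 + 21x + 18 = (x + 2)(x + 3)^2.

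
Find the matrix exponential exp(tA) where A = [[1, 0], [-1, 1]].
A has Jordan form J = [[1, 1], [0, 1]] with A = PJP^{-1}, so e^{tA} = P e^{tJ} P^{-1}.

For a Jordan block J_k(λ), e^{tJ_k(λ)} = e^{λt} · (I + tN + t^2 N^2/2! + ... + t^{k-1} N^{k-1}/(k-1)!) where N is the nilpotent superdiagonal part.

Assembling the blocks and conjugating back gives the entries of e^{tA} as shown above.

e^{tA} = [[e^{t}, 0], [-t*e^{t}, e^{t}]]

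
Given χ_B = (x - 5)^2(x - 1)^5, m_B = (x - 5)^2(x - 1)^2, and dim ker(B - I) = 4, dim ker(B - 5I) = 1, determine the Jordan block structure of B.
λ = 1: algebraic multiplicity 5 (exponent in χ_B), largest block size 2 (exponent in m_B), 4 blocks (geometric multiplicity). These force block sizes [2, 1, 1, 1].
λ = 5: algebraic multiplicity 2 (exponent in χ_B), largest block size 2 (exponent in m_B), 1 block (geometric multiplicity). This forces block sizes [2].

Jordan blocks: (1, 2), (1, 1), (1, 1), (1, 1), (5, 2)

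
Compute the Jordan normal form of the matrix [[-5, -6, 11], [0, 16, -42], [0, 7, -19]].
J = [[-5, 1, 0], [0, -5, 0], [0, 0, 2]]

The characteristic polynomial is det(xI - A) = (x - 2)(x + 5)^2, so the eigenvalues are -5 (algebraic multiplicity 2), 2 (algebraic multiplicity 1).

For λ = -5: rank(A + 5I) = 2, rank((A + 5I)^2) = 1. The eigenspace has dimension 3 - 2 = 1, so there is 1 Jordan block; the rank sequence gives block sizes [2].

For λ = 2: algebraic multiplicity 1 gives one 1×1 block.

Assembling the blocks gives the Jordan form J above.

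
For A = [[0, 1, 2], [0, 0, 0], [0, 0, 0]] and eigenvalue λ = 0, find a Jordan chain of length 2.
v_1 = [[-2, -3, 2]]^T, v_2 = [[1, 0, 0]]^T

We seek v_1 ∈ ker(A^2) \ ker(A), then set v_{i+1} = A v_i.

One such chain is v_1 = [[-2, -3, 2]]^T, v_2 = [[1, 0, 0]]^T. Check: A v_2 = [[0, 0, 0]]^T = 0.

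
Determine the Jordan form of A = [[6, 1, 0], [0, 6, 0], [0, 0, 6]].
J = [[6, 1, 0], [0, 6, 0], [0, 0, 6]]

The characteristic polynomial is det(xI - A) = (x - 6)^3, so the eigenvalues are 6 (algebraic multiplicity 3).

For λ = 6: rank(A - 6I) = 1, rank((A - 6I)^2) = 0. The eigenspace has dimension 3 - 1 = 2, so there are 2 Jordan blocks; the rank sequence gives block sizes [2, 1].

Assembling the blocks gives the Jordan form J above.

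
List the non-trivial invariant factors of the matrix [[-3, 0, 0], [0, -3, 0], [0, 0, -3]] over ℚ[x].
x + 3, x + 3, x + 3

The Jordan structure of A has elementary divisors (x + 3), (x + 3), (x + 3). Arranging the block sizes at each eigenvalue in decreasing order and taking row products gives the invariant factors.

Invariant factors (smallest first, each dividing the next): x + 3, x + 3, x + 3.

Check: the last factor x + 3 is the minimal polynomial, and the product (x + 3)^3 is the characteristic polynomial.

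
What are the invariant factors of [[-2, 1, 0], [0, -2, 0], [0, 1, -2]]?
x + 2, (x + 2)^2

The Jordan structure of A has elementary divisors (x + 2)^2, (x + 2). Arranging the block sizes at each eigenvalue in decreasing order and taking row products gives the invariant factors.

Invariant factors (smallest first, each dividing the next): x + 2, (x + 2)^2.

Check: the last factor (x + 2)^2 is the minimal polynomial, and the product (x + 2)^3 is the characteristic polynomial.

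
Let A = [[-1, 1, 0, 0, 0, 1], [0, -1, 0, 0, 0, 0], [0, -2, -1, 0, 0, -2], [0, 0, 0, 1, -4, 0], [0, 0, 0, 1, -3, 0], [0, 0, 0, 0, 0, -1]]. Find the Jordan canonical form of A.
J = [[-1, 1, 0, 0, 0, 0], [0, -1, 0, 0, 0, 0], [0, 0, -1, 1, 0, 0], [0, 0, 0, -1, 0, 0], [0, 0, 0, 0, -1, 0], [0, 0, 0, 0, 0, -1]]

The characteristic polynomial is det(xI - A) = (x + 1)^6, so the eigenvalues are -1 (algebraic multiplicity 6).

For λ = -1: rank(A + I) = 2, rank((A + I)^2) = 0. The eigenspace has dimension 6 - 2 = 4, so there are 4 Jordan blocks; the rank sequence gives block sizes [2, 2, 1, 1].

Assembling the blocks gives the Jordan form J above.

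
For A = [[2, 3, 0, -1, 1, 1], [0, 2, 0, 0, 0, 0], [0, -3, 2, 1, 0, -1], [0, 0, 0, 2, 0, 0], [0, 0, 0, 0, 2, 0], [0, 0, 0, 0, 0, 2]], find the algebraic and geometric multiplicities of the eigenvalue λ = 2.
algebraic multiplicity 6, geometric multiplicity 4

The characteristic polynomial is (x - 2)^6, so the factor x - 2 appears with exponent 6: the algebraic multiplicity is 6.

rank(A - 2I) = 2, so the eigenspace has dimension 6 - 2 = 4: the geometric multiplicity is 4.

Since 4 < 6, A is not diagonalizable.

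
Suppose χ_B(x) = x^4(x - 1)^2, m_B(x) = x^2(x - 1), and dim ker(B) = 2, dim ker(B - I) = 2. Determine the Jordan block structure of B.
λ = 0: algebraic multiplicity 4 (exponent in χ_B), largest block size 2 (exponent in m_B), 2 blocks (geometric multiplicity). These force block sizes [2, 2].
λ = 1: algebraic multiplicity 2 (exponent in χ_B), largest block size 1 (exponent in m_B), 2 blocks (geometric multiplicity). These force block sizes [1, 1].

Jordan blocks: (0, 2), (0, 2), (1, 1), (1, 1)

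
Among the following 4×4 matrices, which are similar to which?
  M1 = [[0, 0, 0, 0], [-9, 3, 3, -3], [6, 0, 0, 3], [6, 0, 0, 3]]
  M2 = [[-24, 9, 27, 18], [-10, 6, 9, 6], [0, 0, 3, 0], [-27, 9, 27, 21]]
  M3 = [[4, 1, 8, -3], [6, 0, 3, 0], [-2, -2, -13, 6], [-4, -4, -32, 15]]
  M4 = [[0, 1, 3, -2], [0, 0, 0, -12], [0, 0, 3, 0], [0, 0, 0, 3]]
Characteristic polynomials: χ_{M1} = x^2(x - 3)^2, χ_{M2} = x^2(x - 3)^2, χ_{M3} = x^2(x - 3)^2, χ_{M4} = x^2(x - 3)^2.

{M1}: invariant factors x(x - 3), x(x - 3).

{M2, M3, M4}: invariant factors x - 3, x^2(x - 3).

Matrices are similar if and only if their invariant-factor lists agree; the partition into similarity classes is {M1}, {M2, M3, M4}.

2 classes: {M1}, {M2, M3, M4}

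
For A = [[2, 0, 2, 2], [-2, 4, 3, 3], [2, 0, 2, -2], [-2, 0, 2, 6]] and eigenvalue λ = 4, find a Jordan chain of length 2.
We seek v_1 ∈ ker((A - 4I)^2) \ ker(A - 4I), then set v_{i+1} = (A - 4I) v_i.

One such chain is v_1 = [[1, 1, 0, 1]]^T, v_2 = [[0, 1, 0, 0]]^T. Check: (A - 4I) v_2 = [[0, 0, 0, 0]]^T = 0.

v_1 = [[1, 1, 0, 1]]^T, v_2 = [[0, 1, 0, 0]]^T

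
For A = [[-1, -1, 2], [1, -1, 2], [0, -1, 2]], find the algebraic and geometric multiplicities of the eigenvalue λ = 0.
The characteristic polynomial is x^3, so the factor x appears with exponent 3: the algebraic multiplicity is 3.

rank(A) = 2, so the eigenspace has dimension 3 - 2 = 1: the geometric multiplicity is 1.

Since 1 < 3, A is not diagonalizable.

algebraic multiplicity 3, geometric multiplicity 1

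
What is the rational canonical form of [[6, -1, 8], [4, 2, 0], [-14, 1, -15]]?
The invariant factors of A (the non-unit diagonal entries of the Smith normal form of xI - A over ℚ[x]) are (x - 1)(x + 4)^2, each dividing the next. The characteristic polynomial is their product, (x - 1)(x + 4)^2.

The rational canonical form is the block-diagonal matrix of companion matrices C(f_i):
R = [[0, 0, 16], [1, 0, -8], [0, 1, -7]].

R = [[0, 0, 16], [1, 0, -8], [0, 1, -7]]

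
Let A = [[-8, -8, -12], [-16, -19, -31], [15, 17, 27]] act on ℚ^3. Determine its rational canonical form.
The invariant factors of A (the non-unit diagonal entries of the Smith normal form of xI - A over ℚ[x]) are x^3 + 2x + 4, each dividing the next. The characteristic polynomial is their product, x^3 + 2x + 4.

The rational canonical form is the block-diagonal matrix of companion matrices C(f_i):
R = [[0, 0, -4], [1, 0, -2], [0, 1, 0]].

Note the characteristic polynomial does not split into linear factors over ℚ, so A has no Jordan form over ℚ; the rational canonical form exists over any field.

R = [[0, 0, -4], [1, 0, -2], [0, 1, 0]]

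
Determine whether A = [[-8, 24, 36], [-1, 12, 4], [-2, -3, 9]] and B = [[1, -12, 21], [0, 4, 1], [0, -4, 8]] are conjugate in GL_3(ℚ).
Two matrices over a field are similar if and only if they have the same invariant factors.

Both A and B have characteristic polynomial (x - 6)^2(x - 1) and minimal polynomial (x - 6)^2(x - 1). Computing further, both have invariant factors (x - 6)^2(x - 1). Hence A and B are similar.

Yes.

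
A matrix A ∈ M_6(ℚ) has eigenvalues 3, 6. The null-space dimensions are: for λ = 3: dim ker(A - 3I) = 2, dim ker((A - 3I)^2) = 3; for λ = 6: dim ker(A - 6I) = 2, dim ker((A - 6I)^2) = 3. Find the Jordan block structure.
λ = 3: successive nullity increments [2, 1] count blocks of size ≥ k; block sizes are [2, 1].
λ = 6: successive nullity increments [2, 1] count blocks of size ≥ k; block sizes are [2, 1].

Jordan blocks: (3, 2), (3, 1), (6, 2), (6, 1)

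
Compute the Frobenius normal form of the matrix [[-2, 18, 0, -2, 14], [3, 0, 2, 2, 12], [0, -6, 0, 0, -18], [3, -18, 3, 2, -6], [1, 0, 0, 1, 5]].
R = [[0, 6, 0, 0, 0], [1, 0, 0, 0, 0], [0, 0, 0, 0, -30], [0, 0, 1, 0, 6], [0, 0, 0, 1, 5]]

The invariant factors of A (the non-unit diagonal entries of the Smith normal form of xI - A over ℚ[x]) are x^2 - 6, (x - 5)(x^2 - 6), each dividing the next. The characteristic polynomial is their product, (x - 5)(x^2 - 6)^2.

The rational canonical form is the block-diagonal matrix of companion matrices C(f_i):
R = [[0, 6, 0, 0, 0], [1, 0, 0, 0, 0], [0, 0, 0, 0, -30], [0, 0, 1, 0, 6], [0, 0, 0, 1, 5]].

Note the characteristic polynomial does not split into linear factors over ℚ, so A has no Jordan form over ℚ; the rational canonical form exists over any field.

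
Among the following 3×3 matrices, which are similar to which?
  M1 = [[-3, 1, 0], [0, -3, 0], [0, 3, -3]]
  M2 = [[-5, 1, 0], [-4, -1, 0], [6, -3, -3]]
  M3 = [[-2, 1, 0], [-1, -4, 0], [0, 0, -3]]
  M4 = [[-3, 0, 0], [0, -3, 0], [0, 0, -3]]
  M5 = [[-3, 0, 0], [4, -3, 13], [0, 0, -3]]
2 classes: {M1, M2, M3, M5}, {M4}

Characteristic polynomials: χ_{M1} = (x + 3)^3, χ_{M2} = (x + 3)^3, χ_{M3} = (x + 3)^3, χ_{M4} = (x + 3)^3, χ_{M5} = (x + 3)^3.

{M1, M2, M3, M5}: invariant factors x + 3, (x + 3)^2.

{M4}: invariant factors x + 3, x + 3, x + 3.

Matrices are similar if and only if their invariant-factor lists agree; the partition into similarity classes is {M1, M2, M3, M5}, {M4}.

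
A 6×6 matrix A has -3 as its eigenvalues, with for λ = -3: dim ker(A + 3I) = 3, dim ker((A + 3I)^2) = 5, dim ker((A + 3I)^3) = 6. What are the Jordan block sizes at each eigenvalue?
λ = -3: successive nullity increments [3, 2, 1] count blocks of size ≥ k; block sizes are [3, 2, 1].

Jordan blocks: (-3, 3), (-3, 2), (-3, 1)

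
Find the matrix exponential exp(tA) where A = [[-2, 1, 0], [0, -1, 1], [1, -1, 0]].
A has Jordan form J = [[-1, 1, 0], [0, -1, 1], [0, 0, -1]] with A = PJP^{-1}, so e^{tA} = P e^{tJ} P^{-1}.

For a Jordan block J_k(λ), e^{tJ_k(λ)} = e^{λt} · (I + tN + t^2 N^2/2! + ... + t^{k-1} N^{k-1}/(k-1)!) where N is the nilpotent superdiagonal part.

Assembling the blocks and conjugating back gives the entries of e^{tA} as shown above.

e^{tA} = [[(t^2/2 - t + 1)*e^{-t}, t*(2 - t)*e^{-t}/2, t^2*e^{-t}/2], [t^2*e^{-t}/2, (2 - t^2)*e^{-t}/2, t*(t + 2)*e^{-t}/2], [t*e^{-t}, -t*e^{-t}, (t + 1)*e^{-t}]]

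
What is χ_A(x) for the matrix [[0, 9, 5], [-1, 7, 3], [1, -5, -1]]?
xI - A = [[x, -9, -5], [1, x - 7, -3], [-1, 5, x + 1]].

Expanding det(xI - A) along the first row:
det(xI - A) = + (x)·det([[x - 7, -3], [5, x + 1]]) - (-9)·det([[1, -3], [-1, x + 1]]) + (-5)·det([[1, x - 7], [-1, 5]]).

Evaluating gives χ_A(x) = x^3 - 6x^2 + 12x - 8 = (x - 2)^3.

χ_A(x) = (x - 2)^3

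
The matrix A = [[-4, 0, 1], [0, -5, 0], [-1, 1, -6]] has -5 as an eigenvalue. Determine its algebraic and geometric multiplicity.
The characteristic polynomial is (x + 5)^3, so the factor x + 5 appears with exponent 3: the algebraic multiplicity is 3.

rank(A + 5I) = 2, so the eigenspace has dimension 3 - 2 = 1: the geometric multiplicity is 1.

Since 1 < 3, A is not diagonalizable.

algebraic multiplicity 3, geometric multiplicity 1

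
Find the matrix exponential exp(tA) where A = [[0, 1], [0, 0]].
A has Jordan form J = [[0, 1], [0, 0]] with A = PJP^{-1}, so e^{tA} = P e^{tJ} P^{-1}.

For a Jordan block J_k(λ), e^{tJ_k(λ)} = e^{λt} · (I + tN + t^2 N^2/2! + ... + t^{k-1} N^{k-1}/(k-1)!) where N is the nilpotent superdiagonal part.

Assembling the blocks and conjugating back gives the entries of e^{tA} as shown above.

e^{tA} = [[1, t], [0, 1]]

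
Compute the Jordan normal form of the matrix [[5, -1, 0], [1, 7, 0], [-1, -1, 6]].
J = [[6, 1, 0], [0, 6, 0], [0, 0, 6]]

The characteristic polynomial is det(xI - A) = (x - 6)^3, so the eigenvalues are 6 (algebraic multiplicity 3).

For λ = 6: rank(A - 6I) = 1, rank((A - 6I)^2) = 0. The eigenspace has dimension 3 - 1 = 2, so there are 2 Jordan blocks; the rank sequence gives block sizes [2, 1].

Assembling the blocks gives the Jordan form J above.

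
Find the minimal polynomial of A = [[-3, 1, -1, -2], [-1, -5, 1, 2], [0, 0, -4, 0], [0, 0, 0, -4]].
m_A(x) = (x + 4)^2

The characteristic polynomial factors as (x + 4)^4. The minimal polynomial is ∏(x - λ)^{k_λ} where k_λ is the size of the largest Jordan block at λ.

For λ = -4: rank(A + 4I) = 1, and the largest Jordan block has size 2 (the smallest k with rank((A + 4I)^k) = rank((A + 4I)^(k+1))).

So m_A(x) = (x + 4)^2.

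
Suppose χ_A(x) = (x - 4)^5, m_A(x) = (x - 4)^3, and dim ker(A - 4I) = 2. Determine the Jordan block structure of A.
λ = 4: algebraic multiplicity 5 (exponent in χ_A), largest block size 3 (exponent in m_A), 2 blocks (geometric multiplicity). These force block sizes [3, 2].

Jordan blocks: (4, 3), (4, 2)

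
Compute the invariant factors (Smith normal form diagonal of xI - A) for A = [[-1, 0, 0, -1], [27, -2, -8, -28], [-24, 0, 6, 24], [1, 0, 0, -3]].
(x - 6)(x + 2)^3

The Jordan structure of A has elementary divisors (x + 2)^3, (x - 6). Arranging the block sizes at each eigenvalue in decreasing order and taking row products gives the invariant factors.

Invariant factors (smallest first, each dividing the next): (x - 6)(x + 2)^3.

Check: the last factor (x - 6)(x + 2)^3 is the minimal polynomial, and the product (x - 6)(x + 2)^3 is the characteristic polynomial.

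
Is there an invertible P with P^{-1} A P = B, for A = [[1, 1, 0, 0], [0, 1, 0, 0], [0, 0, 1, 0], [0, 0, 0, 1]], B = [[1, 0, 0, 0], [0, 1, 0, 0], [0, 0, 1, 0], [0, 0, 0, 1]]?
Both have characteristic polynomial (x - 1)^4, but the minimal polynomial of A is (x - 1)^2 while the minimal polynomial of B is x - 1. The minimal polynomial is a similarity invariant, so A and B are not similar.

No.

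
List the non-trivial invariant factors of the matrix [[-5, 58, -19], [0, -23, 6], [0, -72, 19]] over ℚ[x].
(x - 1)(x + 5)^2

The Jordan structure of A has elementary divisors (x + 5)^2, (x - 1). Arranging the block sizes at each eigenvalue in decreasing order and taking row products gives the invariant factors.

Invariant factors (smallest first, each dividing the next): (x - 1)(x + 5)^2.

Check: the last factor (x - 1)(x + 5)^2 is the minimal polynomial, and the product (x - 1)(x + 5)^2 is the characteristic polynomial.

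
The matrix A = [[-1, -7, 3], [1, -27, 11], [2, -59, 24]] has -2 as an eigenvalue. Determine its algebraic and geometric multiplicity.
The characteristic polynomial is (x + 1)^2(x + 2), so the factor x + 2 appears with exponent 1: the algebraic multiplicity is 1.

rank(A + 2I) = 2, so the eigenspace has dimension 3 - 2 = 1: the geometric multiplicity is 1.

algebraic multiplicity 1, geometric multiplicity 1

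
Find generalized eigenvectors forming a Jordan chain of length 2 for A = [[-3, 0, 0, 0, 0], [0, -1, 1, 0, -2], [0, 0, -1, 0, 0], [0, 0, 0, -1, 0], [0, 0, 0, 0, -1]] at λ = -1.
v_1 = [[0, -2, 1, 1, 0]]^T, v_2 = [[0, 1, 0, 0, 0]]^T

We seek v_1 ∈ ker((A + I)^2) \ ker(A + I), then set v_{i+1} = (A + I) v_i.

One such chain is v_1 = [[0, -2, 1, 1, 0]]^T, v_2 = [[0, 1, 0, 0, 0]]^T. Check: (A + I) v_2 = [[0, 0, 0, 0, 0]]^T = 0.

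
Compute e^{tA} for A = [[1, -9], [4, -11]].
A has Jordan form J = [[-5, 1], [0, -5]] with A = PJP^{-1}, so e^{tA} = P e^{tJ} P^{-1}.

For a Jordan block J_k(λ), e^{tJ_k(λ)} = e^{λt} · (I + tN + t^2 N^2/2! + ... + t^{k-1} N^{k-1}/(k-1)!) where N is the nilpotent superdiagonal part.

Assembling the blocks and conjugating back gives the entries of e^{tA} as shown above.

e^{tA} = [[(6*t + 1)*e^{-5*t}, -9*t*e^{-5*t}], [4*t*e^{-5*t}, (1 - 6*t)*e^{-5*t}]]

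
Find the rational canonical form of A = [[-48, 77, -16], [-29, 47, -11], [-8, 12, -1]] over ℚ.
R = [[0, 0, 15], [1, 0, 18], [0, 1, -2]]

The invariant factors of A (the non-unit diagonal entries of the Smith normal form of xI - A over ℚ[x]) are (x + 5)(x^2 - 3x - 3), each dividing the next. The characteristic polynomial is their product, (x + 5)(x^2 - 3x - 3).

The rational canonical form is the block-diagonal matrix of companion matrices C(f_i):
R = [[0, 0, 15], [1, 0, 18], [0, 1, -2]].

Note the characteristic polynomial does not split into linear factors over ℚ, so A has no Jordan form over ℚ; the rational canonical form exists over any field.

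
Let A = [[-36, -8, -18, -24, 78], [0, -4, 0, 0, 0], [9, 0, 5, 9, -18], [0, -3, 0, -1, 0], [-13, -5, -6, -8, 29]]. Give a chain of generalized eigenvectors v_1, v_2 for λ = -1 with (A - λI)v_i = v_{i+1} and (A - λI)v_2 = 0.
v_1 = [[0, 0, -1, 1, 0]]^T, v_2 = [[-6, 0, 3, 0, -2]]^T

We seek v_1 ∈ ker((A + I)^2) \ ker(A + I), then set v_{i+1} = (A + I) v_i.

One such chain is v_1 = [[0, 0, -1, 1, 0]]^T, v_2 = [[-6, 0, 3, 0, -2]]^T. Check: (A + I) v_2 = [[0, 0, 0, 0, 0]]^T = 0.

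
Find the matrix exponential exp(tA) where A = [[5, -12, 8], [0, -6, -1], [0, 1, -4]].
e^{tA} = [[e^{5*t}, (-2*t - e^{10*t} + 1)*e^{-5*t}, (-2*t + e^{10*t} - 1)*e^{-5*t}], [0, (1 - t)*e^{-5*t}, -t*e^{-5*t}], [0, t*e^{-5*t}, (t + 1)*e^{-5*t}]]

A has Jordan form J = [[-5, 1, 0], [0, -5, 0], [0, 0, 5]] with A = PJP^{-1}, so e^{tA} = P e^{tJ} P^{-1}.

For a Jordan block J_k(λ), e^{tJ_k(λ)} = e^{λt} · (I + tN + t^2 N^2/2! + ... + t^{k-1} N^{k-1}/(k-1)!) where N is the nilpotent superdiagonal part.

Assembling the blocks and conjugating back gives the entries of e^{tA} as shown above.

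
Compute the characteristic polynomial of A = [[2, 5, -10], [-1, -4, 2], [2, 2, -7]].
χ_A(x) = (x + 3)^3

xI - A = [[x - 2, -5, 10], [1, x + 4, -2], [-2, -2, x + 7]].

Expanding det(xI - A) along the first row:
det(xI - A) = + (x - 2)·det([[x + 4, -2], [-2, x + 7]]) - (-5)·det([[1, -2], [-2, x + 7]]) + (10)·det([[1, x + 4], [-2, -2]]).

Evaluating gives χ_A(x) = x^3 + 9x^2 + 27x + 27 = (x + 3)^3.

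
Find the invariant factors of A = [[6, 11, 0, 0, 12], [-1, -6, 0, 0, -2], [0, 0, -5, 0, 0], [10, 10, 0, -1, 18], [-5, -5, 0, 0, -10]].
The Jordan structure of A has elementary divisors (x + 5)^2, (x + 5), (x + 1), x. Arranging the block sizes at each eigenvalue in decreasing order and taking row products gives the invariant factors.

Invariant factors (smallest first, each dividing the next): x + 5, x(x + 1)(x + 5)^2.

Check: the last factor x(x + 1)(x + 5)^2 is the minimal polynomial, and the product x(x + 1)(x + 5)^3 is the characteristic polynomial.

x + 5, x(x + 1)(x + 5)^2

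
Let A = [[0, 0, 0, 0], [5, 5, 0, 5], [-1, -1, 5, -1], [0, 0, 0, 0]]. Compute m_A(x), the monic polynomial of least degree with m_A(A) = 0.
m_A(x) = x(x - 5)^2

The characteristic polynomial factors as x^2(x - 5)^2. The minimal polynomial is ∏(x - λ)^{k_λ} where k_λ is the size of the largest Jordan block at λ.

For λ = 0: rank(A) = 2, and the largest Jordan block has size 1 (the smallest k with rank(A^k) = rank(A^(k+1))).
For λ = 5: rank(A - 5I) = 3, and the largest Jordan block has size 2 (the smallest k with rank((A - 5I)^k) = rank((A - 5I)^(k+1))).

So m_A(x) = x(x - 5)^2.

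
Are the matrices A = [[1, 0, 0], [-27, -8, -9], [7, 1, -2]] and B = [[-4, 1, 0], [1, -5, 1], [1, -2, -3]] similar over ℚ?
trace(A) = -9 but trace(B) = -12. The trace is a similarity invariant, so A and B are not similar.

No.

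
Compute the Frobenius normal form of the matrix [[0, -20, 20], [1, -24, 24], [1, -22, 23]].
The invariant factors of A (the non-unit diagonal entries of the Smith normal form of xI - A over ℚ[x]) are (x + 5)(x^2 - 4x - 4), each dividing the next. The characteristic polynomial is their product, (x + 5)(x^2 - 4x - 4).

The rational canonical form is the block-diagonal matrix of companion matrices C(f_i):
R = [[0, 0, 20], [1, 0, 24], [0, 1, -1]].

Note the characteristic polynomial does not split into linear factors over ℚ, so A has no Jordan form over ℚ; the rational canonical form exists over any field.

R = [[0, 0, 20], [1, 0, 24], [0, 1, -1]]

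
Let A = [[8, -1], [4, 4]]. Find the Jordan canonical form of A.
J = [[6, 1], [0, 6]]

The characteristic polynomial is det(xI - A) = (x - 6)^2, so the eigenvalues are 6 (algebraic multiplicity 2).

For λ = 6: rank(A - 6I) = 1, rank((A - 6I)^2) = 0. The eigenspace has dimension 2 - 1 = 1, so there is 1 Jordan block; the rank sequence gives block sizes [2].

Assembling the blocks gives the Jordan form J above.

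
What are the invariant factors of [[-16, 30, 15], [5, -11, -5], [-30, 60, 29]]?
The Jordan structure of A has elementary divisors (x + 1), (x + 1), (x - 4). Arranging the block sizes at each eigenvalue in decreasing order and taking row products gives the invariant factors.

Invariant factors (smallest first, each dividing the next): x + 1, (x - 4)(x + 1).

Check: the last factor (x - 4)(x + 1) is the minimal polynomial, and the product (x - 4)(x + 1)^2 is the characteristic polynomial.

x + 1, (x - 4)(x + 1)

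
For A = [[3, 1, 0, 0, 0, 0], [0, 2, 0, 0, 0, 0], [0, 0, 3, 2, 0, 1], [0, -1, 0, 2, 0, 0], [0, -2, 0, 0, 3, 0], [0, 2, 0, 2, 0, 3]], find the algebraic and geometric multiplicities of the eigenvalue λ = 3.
algebraic multiplicity 4, geometric multiplicity 3

The characteristic polynomial is (x - 3)^4(x - 2)^2, so the factor x - 3 appears with exponent 4: the algebraic multiplicity is 4.

rank(A - 3I) = 3, so the eigenspace has dimension 6 - 3 = 3: the geometric multiplicity is 3.

Since 3 < 4, A is not diagonalizable.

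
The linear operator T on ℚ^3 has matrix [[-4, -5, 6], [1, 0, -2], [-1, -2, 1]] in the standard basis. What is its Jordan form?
J = [[-1, 1, 0], [0, -1, 1], [0, 0, -1]]

The characteristic polynomial is det(xI - A) = (x + 1)^3, so the eigenvalues are -1 (algebraic multiplicity 3).

For λ = -1: rank(A + I) = 2, rank((A + I)^2) = 1, rank((A + I)^3) = 0. The eigenspace has dimension 3 - 2 = 1, so there is 1 Jordan block; the rank sequence gives block sizes [3].

Assembling the blocks gives the Jordan form J above.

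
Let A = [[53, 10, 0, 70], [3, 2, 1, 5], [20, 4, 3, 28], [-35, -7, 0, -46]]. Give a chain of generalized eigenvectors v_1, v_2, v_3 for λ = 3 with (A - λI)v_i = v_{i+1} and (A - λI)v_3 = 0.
v_1 = [[0, 0, 1, 0]]^T, v_2 = [[0, 1, 0, 0]]^T, v_3 = [[10, -1, 4, -7]]^T

We seek v_1 ∈ ker((A - 3I)^3) \ ker((A - 3I)^2), then set v_{i+1} = (A - 3I) v_i.

One such chain is v_1 = [[0, 0, 1, 0]]^T, v_2 = [[0, 1, 0, 0]]^T, v_3 = [[10, -1, 4, -7]]^T. Check: (A - 3I) v_3 = [[0, 0, 0, 0]]^T = 0.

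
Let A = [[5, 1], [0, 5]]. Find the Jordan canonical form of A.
The characteristic polynomial is det(xI - A) = (x - 5)^2, so the eigenvalues are 5 (algebraic multiplicity 2).

For λ = 5: rank(A - 5I) = 1, rank((A - 5I)^2) = 0. The eigenspace has dimension 2 - 1 = 1, so there is 1 Jordan block; the rank sequence gives block sizes [2].

Assembling the blocks gives the Jordan form J above.

J = [[5, 1], [0, 5]]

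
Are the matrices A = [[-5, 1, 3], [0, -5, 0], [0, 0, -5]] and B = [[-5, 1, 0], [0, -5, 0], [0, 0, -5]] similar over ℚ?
Two matrices over a field are similar if and only if they have the same invariant factors.

Both A and B have characteristic polynomial (x + 5)^3 and minimal polynomial (x + 5)^2. Computing further, both have invariant factors x + 5, (x + 5)^2. Hence A and B are similar.

Yes.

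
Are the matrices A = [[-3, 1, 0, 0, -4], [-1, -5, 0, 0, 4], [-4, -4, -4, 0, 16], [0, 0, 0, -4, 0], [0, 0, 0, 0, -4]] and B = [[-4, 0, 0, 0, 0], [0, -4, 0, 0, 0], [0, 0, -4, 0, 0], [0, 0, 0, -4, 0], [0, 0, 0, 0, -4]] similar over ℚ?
Both have characteristic polynomial (x + 4)^5, but the minimal polynomial of A is (x + 4)^2 while the minimal polynomial of B is x + 4. The minimal polynomial is a similarity invariant, so A and B are not similar.

No.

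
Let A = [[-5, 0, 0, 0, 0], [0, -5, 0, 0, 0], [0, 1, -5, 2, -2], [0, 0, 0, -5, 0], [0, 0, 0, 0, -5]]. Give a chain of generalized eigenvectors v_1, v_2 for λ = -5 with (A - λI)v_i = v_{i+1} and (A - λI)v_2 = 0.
We seek v_1 ∈ ker((A + 5I)^2) \ ker(A + 5I), then set v_{i+1} = (A + 5I) v_i.

One such chain is v_1 = [[0, 1, 0, -1, 0]]^T, v_2 = [[0, 0, -1, 0, 0]]^T. Check: (A + 5I) v_2 = [[0, 0, 0, 0, 0]]^T = 0.

v_1 = [[0, 1, 0, -1, 0]]^T, v_2 = [[0, 0, -1, 0, 0]]^T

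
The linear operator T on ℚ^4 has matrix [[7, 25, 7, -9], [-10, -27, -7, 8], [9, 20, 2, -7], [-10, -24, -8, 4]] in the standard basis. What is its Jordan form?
J = [[-4, 1, 0, 0], [0, -4, 1, 0], [0, 0, -4, 0], [0, 0, 0, -2]]

The characteristic polynomial is det(xI - A) = (x + 2)(x + 4)^3, so the eigenvalues are -4 (algebraic multiplicity 3), -2 (algebraic multiplicity 1).

For λ = -4: rank(A + 4I) = 3, rank((A + 4I)^2) = 2, rank((A + 4I)^3) = 1. The eigenspace has dimension 4 - 3 = 1, so there is 1 Jordan block; the rank sequence gives block sizes [3].

For λ = -2: algebraic multiplicity 1 gives one 1×1 block.

Assembling the blocks gives the Jordan form J above.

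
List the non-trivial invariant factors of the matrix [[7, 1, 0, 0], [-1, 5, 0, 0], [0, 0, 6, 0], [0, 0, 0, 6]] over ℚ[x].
x - 6, x - 6, (x - 6)^2

The Jordan structure of A has elementary divisors (x - 6)^2, (x - 6), (x - 6). Arranging the block sizes at each eigenvalue in decreasing order and taking row products gives the invariant factors.

Invariant factors (smallest first, each dividing the next): x - 6, x - 6, (x - 6)^2.

Check: the last factor (x - 6)^2 is the minimal polynomial, and the product (x - 6)^4 is the characteristic polynomial.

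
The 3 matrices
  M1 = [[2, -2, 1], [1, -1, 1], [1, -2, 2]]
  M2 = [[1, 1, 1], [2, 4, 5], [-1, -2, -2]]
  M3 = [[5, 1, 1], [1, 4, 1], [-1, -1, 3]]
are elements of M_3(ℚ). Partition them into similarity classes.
Characteristic polynomials: χ_{M1} = (x - 1)^3, χ_{M2} = (x - 1)^3, χ_{M3} = (x - 4)^3.

{M1}: invariant factors x - 1, (x - 1)^2.

{M2}: invariant factors (x - 1)^3.

{M3}: invariant factors (x - 4)^3.

Matrices are similar if and only if their invariant-factor lists agree; the partition into similarity classes is {M1}, {M2}, {M3}.

3 classes: {M1}, {M2}, {M3}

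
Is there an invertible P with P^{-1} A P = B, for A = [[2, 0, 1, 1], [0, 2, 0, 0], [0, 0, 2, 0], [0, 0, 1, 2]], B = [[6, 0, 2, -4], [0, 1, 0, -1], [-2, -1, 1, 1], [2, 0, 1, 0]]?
Two matrices over a field are similar if and only if they have the same invariant factors.

Both A and B have characteristic polynomial (x - 2)^4 and minimal polynomial (x - 2)^3. Computing further, both have invariant factors x - 2, (x - 2)^3. Hence A and B are similar.

Yes.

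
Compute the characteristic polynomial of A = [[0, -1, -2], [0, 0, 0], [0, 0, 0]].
xI - A = [[x, 1, 2], [0, x, 0], [0, 0, x]].

Expanding det(xI - A) along the first row:
det(xI - A) = + (x)·det([[x, 0], [0, x]]) - (1)·det([[0, 0], [0, x]]) + (2)·det([[0, x], [0, 0]]).

Evaluating gives χ_A(x) = x^3.

χ_A(x) = x^3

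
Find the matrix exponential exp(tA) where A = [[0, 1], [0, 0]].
A has Jordan form J = [[0, 1], [0, 0]] with A = PJP^{-1}, so e^{tA} = P e^{tJ} P^{-1}.

For a Jordan block J_k(λ), e^{tJ_k(λ)} = e^{λt} · (I + tN + t^2 N^2/2! + ... + t^{k-1} N^{k-1}/(k-1)!) where N is the nilpotent superdiagonal part.

Assembling the blocks and conjugating back gives the entries of e^{tA} as shown above.

e^{tA} = [[1, t], [0, 1]]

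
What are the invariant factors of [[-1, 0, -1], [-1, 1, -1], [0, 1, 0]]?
The Jordan structure of A has elementary divisors x^3. Arranging the block sizes at each eigenvalue in decreasing order and taking row products gives the invariant factors.

Invariant factors (smallest first, each dividing the next): x^3.

Check: the last factor x^3 is the minimal polynomial, and the product x^3 is the characteristic polynomial.

x^3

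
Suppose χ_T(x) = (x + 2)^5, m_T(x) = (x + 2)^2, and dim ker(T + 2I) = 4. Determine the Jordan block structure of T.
λ = -2: algebraic multiplicity 5 (exponent in χ_T), largest block size 2 (exponent in m_T), 4 blocks (geometric multiplicity). These force block sizes [2, 1, 1, 1].

Jordan blocks: (-2, 2), (-2, 1), (-2, 1), (-2, 1)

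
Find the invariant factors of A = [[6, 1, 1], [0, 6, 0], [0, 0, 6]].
x - 6, (x - 6)^2

The Jordan structure of A has elementary divisors (x - 6)^2, (x - 6). Arranging the block sizes at each eigenvalue in decreasing order and taking row products gives the invariant factors.

Invariant factors (smallest first, each dividing the next): x - 6, (x - 6)^2.

Check: the last factor (x - 6)^2 is the minimal polynomial, and the product (x - 6)^3 is the characteristic polynomial.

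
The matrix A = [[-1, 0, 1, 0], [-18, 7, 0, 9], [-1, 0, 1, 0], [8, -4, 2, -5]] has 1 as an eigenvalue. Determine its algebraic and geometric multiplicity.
algebraic multiplicity 2, geometric multiplicity 1

The characteristic polynomial is x^2(x - 1)^2, so the factor x - 1 appears with exponent 2: the algebraic multiplicity is 2.

rank(A - I) = 3, so the eigenspace has dimension 4 - 3 = 1: the geometric multiplicity is 1.

Since 1 < 2, A is not diagonalizable.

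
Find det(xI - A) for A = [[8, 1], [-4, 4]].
xI - A = [[x - 8, -1], [4, x - 4]].

Expanding det(xI - A) along the first row:
det(xI - A) = + (x - 8)·det([[x - 4]]) - (-1)·det([[4]]).

Evaluating gives χ_A(x) = x^2 - 12x + 36 = (x - 6)^2.

χ_A(x) = (x - 6)^2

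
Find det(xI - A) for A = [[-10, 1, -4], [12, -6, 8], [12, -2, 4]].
xI - A = [[x + 10, -1, 4], [-12, x + 6, -8], [-12, 2, x - 4]].

Expanding det(xI - A) along the first row:
det(xI - A) = + (x + 10)·det([[x + 6, -8], [2, x - 4]]) - (-1)·det([[-12, -8], [-12, x - 4]]) + (4)·det([[-12, x + 6], [-12, 2]]).

Evaluating gives χ_A(x) = x^3 + 12x^2 + 48x + 64 = (x + 4)^3.

χ_A(x) = (x + 4)^3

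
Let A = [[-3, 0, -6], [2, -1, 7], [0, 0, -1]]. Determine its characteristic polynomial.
xI - A = [[x + 3, 0, 6], [-2, x + 1, -7], [0, 0, x + 1]].

Expanding det(xI - A) along the first row:
det(xI - A) = + (x + 3)·det([[x + 1, -7], [0, x + 1]]) - (0)·det([[-2, -7], [0, x + 1]]) + (6)·det([[-2, x + 1], [0, 0]]).

Evaluating gives χ_A(x) = x^3 + 5x^2 + 7x + 3 = (x + 1)^2(x + 3).

χ_A(x) = (x + 1)^2(x + 3)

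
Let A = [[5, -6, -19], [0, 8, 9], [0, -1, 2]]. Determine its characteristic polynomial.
χ_A(x) = (x - 5)^3

xI - A = [[x - 5, 6, 19], [0, x - 8, -9], [0, 1, x - 2]].

Expanding det(xI - A) along the first row:
det(xI - A) = + (x - 5)·det([[x - 8, -9], [1, x - 2]]) - (6)·det([[0, -9], [0, x - 2]]) + (19)·det([[0, x - 8], [0, 1]]).

Evaluating gives χ_A(x) = x^3 - 15x^2 + 75x - 125 = (x - 5)^3.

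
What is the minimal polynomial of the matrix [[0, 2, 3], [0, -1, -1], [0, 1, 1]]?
The characteristic polynomial factors as x^3. The minimal polynomial is ∏(x - λ)^{k_λ} where k_λ is the size of the largest Jordan block at λ.

For λ = 0: rank(A) = 2, and the largest Jordan block has size 3 (the smallest k with rank(A^k) = rank(A^(k+1))).

So m_A(x) = x^3.

m_A(x) = x^3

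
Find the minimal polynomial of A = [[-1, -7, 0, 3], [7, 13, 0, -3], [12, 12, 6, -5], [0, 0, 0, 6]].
The characteristic polynomial factors as (x - 6)^4. The minimal polynomial is ∏(x - λ)^{k_λ} where k_λ is the size of the largest Jordan block at λ.

For λ = 6: rank(A - 6I) = 2, and the largest Jordan block has size 2 (the smallest k with rank((A - 6I)^k) = rank((A - 6I)^(k+1))).

So m_A(x) = (x - 6)^2.

m_A(x) = (x - 6)^2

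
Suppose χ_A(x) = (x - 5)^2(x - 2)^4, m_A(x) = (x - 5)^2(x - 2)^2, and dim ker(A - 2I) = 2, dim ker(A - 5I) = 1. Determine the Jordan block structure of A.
λ = 2: algebraic multiplicity 4 (exponent in χ_A), largest block size 2 (exponent in m_A), 2 blocks (geometric multiplicity). These force block sizes [2, 2].
λ = 5: algebraic multiplicity 2 (exponent in χ_A), largest block size 2 (exponent in m_A), 1 block (geometric multiplicity). This forces block sizes [2].

Jordan blocks: (2, 2), (2, 2), (5, 2)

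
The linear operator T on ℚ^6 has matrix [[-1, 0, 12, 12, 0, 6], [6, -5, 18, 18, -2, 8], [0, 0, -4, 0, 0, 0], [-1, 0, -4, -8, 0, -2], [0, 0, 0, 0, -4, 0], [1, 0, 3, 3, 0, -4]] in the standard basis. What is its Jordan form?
J = [[-5, 0, 0, 0, 0, 0], [0, -5, 0, 0, 0, 0], [0, 0, -4, 1, 0, 0], [0, 0, 0, -4, 0, 0], [0, 0, 0, 0, -4, 0], [0, 0, 0, 0, 0, -4]]

The characteristic polynomial is det(xI - A) = (x + 4)^4(x + 5)^2, so the eigenvalues are -5 (algebraic multiplicity 2), -4 (algebraic multiplicity 4).

For λ = -5: rank(A + 5I) = 4. The eigenspace has dimension 6 - 4 = 2, so there are 2 Jordan blocks; the rank sequence gives block sizes [1, 1].

For λ = -4: rank(A + 4I) = 3, rank((A + 4I)^2) = 2. The eigenspace has dimension 6 - 3 = 3, so there are 3 Jordan blocks; the rank sequence gives block sizes [2, 1, 1].

Assembling the blocks gives the Jordan form J above.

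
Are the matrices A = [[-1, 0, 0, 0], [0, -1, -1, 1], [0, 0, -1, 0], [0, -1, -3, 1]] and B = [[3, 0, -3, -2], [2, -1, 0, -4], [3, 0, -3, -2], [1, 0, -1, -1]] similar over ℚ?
Two matrices over a field are similar if and only if they have the same invariant factors.

Both A and B have characteristic polynomial x^2(x + 1)^2 and minimal polynomial x^2(x + 1). Computing further, both have invariant factors x + 1, x^2(x + 1). Hence A and B are similar.

Yes.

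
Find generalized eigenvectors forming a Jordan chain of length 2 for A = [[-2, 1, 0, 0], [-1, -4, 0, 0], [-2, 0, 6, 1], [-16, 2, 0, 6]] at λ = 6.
We seek v_1 ∈ ker((A - 6I)^2) \ ker(A - 6I), then set v_{i+1} = (A - 6I) v_i.

One such chain is v_1 = [[0, 0, -4, 1]]^T, v_2 = [[0, 0, 1, 0]]^T. Check: (A - 6I) v_2 = [[0, 0, 0, 0]]^T = 0.

v_1 = [[0, 0, -4, 1]]^T, v_2 = [[0, 0, 1, 0]]^T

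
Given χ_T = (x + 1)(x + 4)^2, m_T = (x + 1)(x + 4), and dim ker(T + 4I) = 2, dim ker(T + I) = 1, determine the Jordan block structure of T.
λ = -4: algebraic multiplicity 2 (exponent in χ_T), largest block size 1 (exponent in m_T), 2 blocks (geometric multiplicity). These force block sizes [1, 1].
λ = -1: algebraic multiplicity 1 (exponent in χ_T), largest block size 1 (exponent in m_T), 1 block (geometric multiplicity). This forces block sizes [1].

Jordan blocks: (-4, 1), (-4, 1), (-1, 1)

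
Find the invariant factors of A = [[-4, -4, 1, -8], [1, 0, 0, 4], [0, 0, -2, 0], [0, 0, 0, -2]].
x + 2, (x + 2)^3

The Jordan structure of A has elementary divisors (x + 2)^3, (x + 2). Arranging the block sizes at each eigenvalue in decreasing order and taking row products gives the invariant factors.

Invariant factors (smallest first, each dividing the next): x + 2, (x + 2)^3.

Check: the last factor (x + 2)^3 is the minimal polynomial, and the product (x + 2)^4 is the characteristic polynomial.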